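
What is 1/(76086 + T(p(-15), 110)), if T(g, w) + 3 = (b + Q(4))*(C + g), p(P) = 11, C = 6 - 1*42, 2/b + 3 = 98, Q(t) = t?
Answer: 19/1443667 ≈ 1.3161e-5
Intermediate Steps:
b = 2/95 (b = 2/(-3 + 98) = 2/95 ≈ 0.021053)
C = -36 (C = 6 - 42 = -36)
T(g, w) = -14037/95 + 382*g/95 (T(g, w) = -3 + (2/95 + 4)*(-36 + g) = -3 + 382*(-36 + g)/95 = -3 + (-13752/95 + 382*g/95) = -14037/95 + 382*g/95)
1/(76086 + T(p(-15), 110)) = 1/(76086 + (-14037/95 + (382/95)*11)) = 1/(76086 + (-14037/95 + 4202/95)) = 1/(76086 - 1967/19) = 1/(1443667/19) = 19/1443667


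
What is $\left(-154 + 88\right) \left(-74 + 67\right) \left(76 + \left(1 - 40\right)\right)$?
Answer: $17094$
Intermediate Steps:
$\left(-154 + 88\right) \left(-74 + 67\right) \left(76 + \left(1 - 40\right)\right) = - 66 \left(- 7 \left(76 + \left(1 - 40\right)\right)\right) = - 66 \left(- 7 \left(76 - 39\right)\right) = - 66 \left(\left(-7\right) 37\right) = \left(-66\right) \left(-259\right) = 17094$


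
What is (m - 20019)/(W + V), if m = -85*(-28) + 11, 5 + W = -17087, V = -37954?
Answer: 8814/27523 ≈ 0.32024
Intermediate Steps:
W = -17092 (W = -5 - 17087 = -17092)
m = 2391 (m = 2380 + 11 = 2391)
(m - 20019)/(W + V) = (2391 - 20019)/(-17092 - 37954) = -17628/(-55046) = -17628*(-1/55046) = 8814/27523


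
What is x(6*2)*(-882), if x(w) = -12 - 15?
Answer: 23814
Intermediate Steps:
x(w) = -27
x(6*2)*(-882) = -27*(-882) = 23814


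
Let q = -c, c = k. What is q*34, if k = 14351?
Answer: -487934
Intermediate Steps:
c = 14351
q = -14351 (q = -1*14351 = -14351)
q*34 = -14351*34 = -487934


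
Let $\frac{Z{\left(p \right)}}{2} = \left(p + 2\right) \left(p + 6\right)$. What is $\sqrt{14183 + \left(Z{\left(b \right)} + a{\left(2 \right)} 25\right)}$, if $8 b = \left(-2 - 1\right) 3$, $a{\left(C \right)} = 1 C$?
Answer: $\frac{\sqrt{911458}}{8} \approx 119.34$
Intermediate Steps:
$a{\left(C \right)} = C$
$b = - \frac{9}{8}$ ($b = \frac{\left(-2 - 1\right) 3}{8} = \frac{\left(-3\right) 3}{8} = \frac{1}{8} \left(-9\right) = - \frac{9}{8} \approx -1.125$)
$Z{\left(p \right)} = 2 \left(2 + p\right) \left(6 + p\right)$ ($Z{\left(p \right)} = 2 \left(p + 2\right) \left(p + 6\right) = 2 \left(2 + p\right) \left(6 + p\right)$)
$\sqrt{14183 + \left(Z{\left(b \right)} + a{\left(2 \right)} 25\right)} = \sqrt{14183 + \left(\left(24 + 2 \left(- \frac{9}{8}\right)^{2} + 16 \left(- \frac{9}{8}\right)\right) + 2 \cdot 25\right)} = \sqrt{14183 + \left(\left(24 + 2 \cdot \frac{81}{64} - 18\right) + 50\right)} = \sqrt{14183 + \left(\left(24 + \frac{81}{32} - 18\right) + 50\right)} = \sqrt{14183 + \left(\frac{273}{32} + 50\right)} = \sqrt{14183 + \frac{1873}{32}} = \sqrt{\frac{455729}{32}} = \frac{\sqrt{911458}}{8}$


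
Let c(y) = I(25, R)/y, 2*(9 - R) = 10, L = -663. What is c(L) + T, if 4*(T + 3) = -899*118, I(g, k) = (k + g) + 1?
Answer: -11723407/442 ≈ -26524.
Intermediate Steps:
R = 4 (R = 9 - 1/2*10 = 9 - 5 = 4)
I(g, k) = 1 + g + k (I(g, k) = (g + k) + 1 = 1 + g + k)
T = -53047/2 (T = -3 + (-899*118)/4 = -3 + (1/4)*(-106082) = -3 - 53041/2 = -53047/2 ≈ -26524.)
c(y) = 30/y (c(y) = (1 + 25 + 4)/y = 30/y)
c(L) + T = 30/(-663) - 53047/2 = 30*(-1/663) - 53047/2 = -10/221 - 53047/2 = -11723407/442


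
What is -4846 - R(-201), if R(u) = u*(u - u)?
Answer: -4846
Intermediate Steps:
R(u) = 0 (R(u) = u*0 = 0)
-4846 - R(-201) = -4846 - 1*0 = -4846 + 0 = -4846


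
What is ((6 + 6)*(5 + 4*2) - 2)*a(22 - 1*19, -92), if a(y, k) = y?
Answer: 462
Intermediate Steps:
((6 + 6)*(5 + 4*2) - 2)*a(22 - 1*19, -92) = ((6 + 6)*(5 + 4*2) - 2)*(22 - 1*19) = (12*(5 + 8) - 2)*(22 - 19) = (12*13 - 2)*3 = (156 - 2)*3 = 154*3 = 462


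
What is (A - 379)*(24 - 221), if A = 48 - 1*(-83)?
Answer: 48856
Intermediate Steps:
A = 131 (A = 48 + 83 = 131)
(A - 379)*(24 - 221) = (131 - 379)*(24 - 221) = -248*(-197) = 48856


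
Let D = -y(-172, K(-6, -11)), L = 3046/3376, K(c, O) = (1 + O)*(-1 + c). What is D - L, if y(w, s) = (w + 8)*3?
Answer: 828973/1688 ≈ 491.10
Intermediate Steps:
y(w, s) = 24 + 3*w (y(w, s) = (8 + w)*3 = 24 + 3*w)
L = 1523/1688 (L = 3046*(1/3376) = 1523/1688 ≈ 0.90225)
D = 492 (D = -(24 + 3*(-172)) = -(24 - 516) = -1*(-492) = 492)
D - L = 492 - 1*1523/1688 = 492 - 1523/1688 = 828973/1688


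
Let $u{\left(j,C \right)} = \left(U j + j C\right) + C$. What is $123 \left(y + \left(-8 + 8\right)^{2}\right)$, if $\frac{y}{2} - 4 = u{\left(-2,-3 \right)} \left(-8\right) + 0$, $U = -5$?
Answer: $-24600$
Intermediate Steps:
$u{\left(j,C \right)} = C - 5 j + C j$ ($u{\left(j,C \right)} = \left(- 5 j + j C\right) + C = \left(- 5 j + C j\right) + C = C - 5 j + C j$)
$y = -200$ ($y = 8 + 2 \left(\left(-3 - -10 - -6\right) \left(-8\right) + 0\right) = 8 + 2 \left(\left(-3 + 10 + 6\right) \left(-8\right) + 0\right) = 8 + 2 \left(13 \left(-8\right) + 0\right) = 8 + 2 \left(-104 + 0\right) = 8 + 2 \left(-104\right) = 8 - 208 = -200$)
$123 \left(y + \left(-8 + 8\right)^{2}\right) = 123 \left(-200 + \left(-8 + 8\right)^{2}\right) = 123 \left(-200 + 0^{2}\right) = 123 \left(-200 + 0\right) = 123 \left(-200\right) = -24600$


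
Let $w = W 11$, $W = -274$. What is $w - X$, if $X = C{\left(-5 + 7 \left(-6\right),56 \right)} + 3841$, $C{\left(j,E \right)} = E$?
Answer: $-6911$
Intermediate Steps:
$w = -3014$ ($w = \left(-274\right) 11 = -3014$)
$X = 3897$ ($X = 56 + 3841 = 3897$)
$w - X = -3014 - 3897 = -6911$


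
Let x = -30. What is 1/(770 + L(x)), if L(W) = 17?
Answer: 1/787 ≈ 0.0012706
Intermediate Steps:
1/(770 + L(x)) = 1/(770 + 17) = 1/787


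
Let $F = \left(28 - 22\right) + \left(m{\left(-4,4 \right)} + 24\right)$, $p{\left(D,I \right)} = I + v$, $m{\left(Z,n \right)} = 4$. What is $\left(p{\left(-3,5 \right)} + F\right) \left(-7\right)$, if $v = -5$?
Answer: $-238$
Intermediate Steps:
$p{\left(D,I \right)} = -5 + I$ ($p{\left(D,I \right)} = I - 5 = -5 + I$)
$F = 34$ ($F = \left(28 - 22\right) + \left(4 + 24\right) = 6 + 28 = 34$)
$\left(p{\left(-3,5 \right)} + F\right) \left(-7\right) = \left(\left(-5 + 5\right) + 34\right) \left(-7\right) = \left(0 + 34\right) \left(-7\right) = 34 \left(-7\right) = -238$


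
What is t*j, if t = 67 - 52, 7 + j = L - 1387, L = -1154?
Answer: -38220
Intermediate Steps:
j = -2548 (j = -7 + (-1154 - 1387) = -7 - 2541 = -2548)
t = 15
t*j = 15*(-2548) = -38220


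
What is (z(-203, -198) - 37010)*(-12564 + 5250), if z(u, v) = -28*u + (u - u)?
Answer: 229118364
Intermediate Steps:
z(u, v) = -28*u (z(u, v) = -28*u + 0 = -28*u)
(z(-203, -198) - 37010)*(-12564 + 5250) = (-28*(-203) - 37010)*(-12564 + 5250) = (5684 - 37010)*(-7314) = -31326*(-7314) = 229118364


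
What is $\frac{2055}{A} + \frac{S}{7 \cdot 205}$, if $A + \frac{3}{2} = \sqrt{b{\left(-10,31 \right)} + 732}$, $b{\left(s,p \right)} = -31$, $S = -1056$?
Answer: $\frac{2948406}{802165} + \frac{1644 \sqrt{701}}{559} \approx 81.542$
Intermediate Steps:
$A = - \frac{3}{2} + \sqrt{701}$ ($A = - \frac{3}{2} + \sqrt{-31 + 732} = - \frac{3}{2} + \sqrt{701} \approx 24.976$)
$\frac{2055}{A} + \frac{S}{7 \cdot 205} = \frac{2055}{- \frac{3}{2} + \sqrt{701}} - \frac{1056}{7 \cdot 205} = \frac{2055}{- \frac{3}{2} + \sqrt{701}} - \frac{1056}{1435} = - \frac{1056}{1435} + \frac{2055}{- \frac{3}{2} + \sqrt{701}}$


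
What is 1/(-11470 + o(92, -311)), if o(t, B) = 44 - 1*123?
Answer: -1/11549 ≈ -8.6588e-5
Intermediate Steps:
o(t, B) = -79 (o(t, B) = 44 - 123 = -79)
1/(-11470 + o(92, -311)) = 1/(-11470 - 79) = 1/(-11549) = -1/11549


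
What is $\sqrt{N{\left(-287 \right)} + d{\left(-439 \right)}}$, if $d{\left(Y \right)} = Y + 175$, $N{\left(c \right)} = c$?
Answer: $i \sqrt{551} \approx 23.473 i$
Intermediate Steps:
$d{\left(Y \right)} = 175 + Y$
$\sqrt{N{\left(-287 \right)} + d{\left(-439 \right)}} = \sqrt{-287 + \left(175 - 439\right)} = \sqrt{-287 - 264} = \sqrt{-551} = i \sqrt{551}$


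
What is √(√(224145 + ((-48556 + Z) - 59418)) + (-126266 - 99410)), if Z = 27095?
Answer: √(-225676 + √143266) ≈ 474.66*I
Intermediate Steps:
√(√(224145 + ((-48556 + Z) - 59418)) + (-126266 - 99410)) = √(√(224145 + ((-48556 + 27095) - 59418)) + (-126266 - 99410)) = √(√(224145 + (-21461 - 59418)) - 225676) = √(√(224145 - 80879) - 225676) = √(√143266 - 225676) = √(-225676 + √143266)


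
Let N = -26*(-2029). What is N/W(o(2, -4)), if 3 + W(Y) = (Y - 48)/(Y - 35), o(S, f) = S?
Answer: -1740882/53 ≈ -32847.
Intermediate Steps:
W(Y) = -3 + (-48 + Y)/(-35 + Y) (W(Y) = -3 + (Y - 48)/(Y - 35) = -3 + (-48 + Y)/(-35 + Y))
N = 52754
N/W(o(2, -4)) = 52754/(((57 - 2*2)/(-35 + 2))) = 52754/(((57 - 4)/(-33))) = 52754/((-1/33*53)) = 52754/(-53/33) = 52754*(-33/53) = -1740882/53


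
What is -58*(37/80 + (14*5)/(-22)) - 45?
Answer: 49597/440 ≈ 112.72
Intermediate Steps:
-58*(37/80 + (14*5)/(-22)) - 45 = -58*(37*(1/80) + 70*(-1/22)) - 45 = -58*(37/80 - 35/11) - 45 = -58*(-2393/880) - 45 = 69397/440 - 45 = 49597/440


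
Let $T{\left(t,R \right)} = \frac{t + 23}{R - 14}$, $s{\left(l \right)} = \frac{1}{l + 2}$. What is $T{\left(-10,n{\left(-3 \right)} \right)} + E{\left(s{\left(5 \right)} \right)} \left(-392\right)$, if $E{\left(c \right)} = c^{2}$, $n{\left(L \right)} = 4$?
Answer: $- \frac{93}{10} \approx -9.3$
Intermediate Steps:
$s{\left(l \right)} = \frac{1}{2 + l}$
$T{\left(t,R \right)} = \frac{23 + t}{-14 + R}$
$T{\left(-10,n{\left(-3 \right)} \right)} + E{\left(s{\left(5 \right)} \right)} \left(-392\right) = \frac{23 - 10}{-14 + 4} + \left(\frac{1}{2 + 5}\right)^{2} \left(-392\right) = \frac{1}{-10} \cdot 13 + \left(\frac{1}{7}\right)^{2} \left(-392\right) = \left(- \frac{1}{10}\right) 13 + \left(\frac{1}{7}\right)^{2} \left(-392\right) = - \frac{13}{10} + \frac{1}{49} \left(-392\right) = - \frac{13}{10} - 8 = - \frac{93}{10}$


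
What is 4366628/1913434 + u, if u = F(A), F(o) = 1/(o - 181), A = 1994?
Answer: 3959304999/1734527921 ≈ 2.2826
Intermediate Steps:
F(o) = 1/(-181 + o)
u = 1/1813 (u = 1/(-181 + 1994) = 1/1813 ≈ 0.00055157)
4366628/1913434 + u = 4366628/1913434 + 1/1813 = 4366628*(1/1913434) + 1/1813 = 2183314/956717 + 1/1813 = 3959304999/1734527921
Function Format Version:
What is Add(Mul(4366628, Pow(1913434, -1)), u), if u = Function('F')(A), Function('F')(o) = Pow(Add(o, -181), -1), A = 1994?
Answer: Rational(3959304999, 1734527921) ≈ 2.2826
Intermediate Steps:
Function('F')(o) = Pow(Add(-181, o), -1)
u = Rational(1, 1813) (u = Pow(Add(-181, 1994), -1) = Pow(1813, -1) = Rational(1, 1813) ≈ 0.00055157)
Add(Mul(4366628, Pow(1913434, -1)), u) = Add(Mul(4366628, Pow(1913434, -1)), Rational(1, 1813)) = Add(Mul(4366628, Rational(1, 1913434)), Rational(1, 1813)) = Add(Rational(2183314, 956717), Rational(1, 1813)) = Rational(3959304999, 1734527921)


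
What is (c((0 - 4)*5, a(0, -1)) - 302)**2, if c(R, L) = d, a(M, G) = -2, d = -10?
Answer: 97344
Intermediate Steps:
c(R, L) = -10
(c((0 - 4)*5, a(0, -1)) - 302)**2 = (-10 - 302)**2 = (-312)**2 = 97344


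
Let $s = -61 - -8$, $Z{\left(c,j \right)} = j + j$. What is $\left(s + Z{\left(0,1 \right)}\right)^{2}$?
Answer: $2601$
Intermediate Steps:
$Z{\left(c,j \right)} = 2 j$
$s = -53$ ($s = -61 + 8 = -53$)
$\left(s + Z{\left(0,1 \right)}\right)^{2} = \left(-53 + 2 \cdot 1\right)^{2} = \left(-53 + 2\right)^{2} = \left(-51\right)^{2} = 2601$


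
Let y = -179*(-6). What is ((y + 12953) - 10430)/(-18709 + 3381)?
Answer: -3597/15328 ≈ -0.23467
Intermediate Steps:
y = 1074
((y + 12953) - 10430)/(-18709 + 3381) = ((1074 + 12953) - 10430)/(-18709 + 3381) = (14027 - 10430)/(-15328) = 3597*(-1/15328) = -3597/15328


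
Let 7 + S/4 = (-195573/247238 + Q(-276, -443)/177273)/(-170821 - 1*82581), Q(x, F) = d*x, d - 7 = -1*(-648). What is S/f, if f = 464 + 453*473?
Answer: -25914581297563589/198740052377388849057 ≈ -0.00013039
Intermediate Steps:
d = 655 (d = 7 - 1*(-648) = 7 + 648 = 655)
Q(x, F) = 655*x
f = 214733 (f = 464 + 214269 = 214733)
S = -25914581297563589/925521705454629 (S = -28 + 4*((-195573/247238 + (655*(-276))/177273)/(-170821 - 1*82581)) = -28 + 4*((-195573*1/247238 - 180780*1/177273)/(-170821 - 82581)) = -28 + 4*((-195573/247238 - 60260/59091)/(-253402)) = -28 + 4*(-26455166023/14609540658*(-1/253402)) = -28 + 4*(26455166023/3702086821818516) = -28 + 26455166023/925521705454629 = -25914581297563589/925521705454629 ≈ -28.000)
S/f = -25914581297563589/925521705454629/214733 = -25914581297563589/925521705454629*1/214733 = -25914581297563589/198740052377388849057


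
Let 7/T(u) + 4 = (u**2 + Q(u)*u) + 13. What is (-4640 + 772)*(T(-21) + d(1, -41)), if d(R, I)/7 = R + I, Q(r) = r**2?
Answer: 9542692516/8811 ≈ 1.0830e+6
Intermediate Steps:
d(R, I) = 7*I + 7*R (d(R, I) = 7*(R + I) = 7*(I + R) = 7*I + 7*R)
T(u) = 7/(9 + u**2 + u**3) (T(u) = 7/(-4 + ((u**2 + u**2*u) + 13)) = 7/(-4 + ((u**2 + u**3) + 13)) = 7/(-4 + (13 + u**2 + u**3)) = 7/(9 + u**2 + u**3))
(-4640 + 772)*(T(-21) + d(1, -41)) = (-4640 + 772)*(7/(9 + (-21)**2 + (-21)**3) + (7*(-41) + 7*1)) = -3868*(7/(9 + 441 - 9261) + (-287 + 7)) = -3868*(7/(-8811) - 280) = -3868*(7*(-1/8811) - 280) = -3868*(-7/8811 - 280) = -3868*(-2467087/8811) = 9542692516/8811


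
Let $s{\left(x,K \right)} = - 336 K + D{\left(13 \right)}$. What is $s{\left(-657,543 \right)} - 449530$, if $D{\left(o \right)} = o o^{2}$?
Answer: $-629781$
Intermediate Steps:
$D{\left(o \right)} = o^{3}$
$s{\left(x,K \right)} = 2197 - 336 K$ ($s{\left(x,K \right)} = - 336 K + 13^{3} = - 336 K + 2197 = 2197 - 336 K$)
$s{\left(-657,543 \right)} - 449530 = \left(2197 - 182448\right) - 449530 = -180251 - 449530 = -629781$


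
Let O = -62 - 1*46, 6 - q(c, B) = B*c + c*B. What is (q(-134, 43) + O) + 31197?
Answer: 42619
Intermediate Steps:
q(c, B) = 6 - 2*B*c (q(c, B) = 6 - (B*c + c*B) = 6 - (B*c + B*c) = 6 - 2*B*c)
O = -108 (O = -62 - 46 = -108)
(q(-134, 43) + O) + 31197 = ((6 - 2*43*(-134)) - 108) + 31197 = ((6 + 11524) - 108) + 31197 = (11530 - 108) + 31197 = 11422 + 31197 = 42619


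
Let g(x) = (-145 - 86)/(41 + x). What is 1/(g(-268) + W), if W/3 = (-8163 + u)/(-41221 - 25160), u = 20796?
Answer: 5022829/2243646 ≈ 2.2387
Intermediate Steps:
g(x) = -231/(41 + x)
W = -12633/22127 (W = 3*((-8163 + 20796)/(-41221 - 25160)) = 3*(12633/(-66381)) = 3*(12633*(-1/66381)) = 3*(-4211/22127) = -12633/22127 ≈ -0.57093)
1/(g(-268) + W) = 1/(-231/(41 - 268) - 12633/22127) = 1/(-231/(-227) - 12633/22127) = 1/(-231*(-1/227) - 12633/22127) = 1/(231/227 - 12633/22127) = 1/(2243646/5022829) = 5022829/2243646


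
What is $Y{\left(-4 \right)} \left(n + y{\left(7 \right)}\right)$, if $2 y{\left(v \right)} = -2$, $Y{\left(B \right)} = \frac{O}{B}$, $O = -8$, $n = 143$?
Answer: $284$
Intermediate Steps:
$Y{\left(B \right)} = - \frac{8}{B}$
$y{\left(v \right)} = -1$ ($y{\left(v \right)} = \frac{1}{2} \left(-2\right) = -1$)
$Y{\left(-4 \right)} \left(n + y{\left(7 \right)}\right) = - \frac{8}{-4} \left(143 - 1\right) = \left(-8\right) \left(- \frac{1}{4}\right) 142 = 2 \cdot 142 = 284$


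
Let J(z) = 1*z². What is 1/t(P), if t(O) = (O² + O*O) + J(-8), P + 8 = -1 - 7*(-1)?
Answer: 1/72 ≈ 0.013889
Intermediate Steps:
J(z) = z²
P = -2 (P = -8 + (-1 - 7*(-1)) = -8 + (-1 + 7) = -8 + 6 = -2)
t(O) = 64 + 2*O² (t(O) = (O² + O*O) + (-8)² = (O² + O²) + 64 = 2*O² + 64 = 64 + 2*O²)
1/t(P) = 1/(64 + 2*(-2)²) = 1/(64 + 2*4) = 1/(64 + 8) = 1/72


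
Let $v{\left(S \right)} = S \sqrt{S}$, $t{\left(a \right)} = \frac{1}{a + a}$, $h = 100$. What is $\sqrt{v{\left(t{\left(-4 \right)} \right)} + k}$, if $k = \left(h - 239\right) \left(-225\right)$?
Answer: $\frac{\sqrt{2001600 - 2 i \sqrt{2}}}{8} \approx 176.85 - 0.00012495 i$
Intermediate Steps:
$t{\left(a \right)} = \frac{1}{2 a}$
$v{\left(S \right)} = S^{\frac{3}{2}}$
$k = 31275$ ($k = \left(100 - 239\right) \left(-225\right) = \left(-139\right) \left(-225\right) = 31275$)
$\sqrt{v{\left(t{\left(-4 \right)} \right)} + k} = \sqrt{\left(\frac{1}{2 \left(-4\right)}\right)^{\frac{3}{2}} + 31275} = \sqrt{\left(\frac{1}{2} \left(- \frac{1}{4}\right)\right)^{\frac{3}{2}} + 31275} = \sqrt{\left(- \frac{1}{8}\right)^{\frac{3}{2}} + 31275} = \sqrt{- \frac{i \sqrt{2}}{32} + 31275} = \sqrt{31275 - \frac{i \sqrt{2}}{32}}$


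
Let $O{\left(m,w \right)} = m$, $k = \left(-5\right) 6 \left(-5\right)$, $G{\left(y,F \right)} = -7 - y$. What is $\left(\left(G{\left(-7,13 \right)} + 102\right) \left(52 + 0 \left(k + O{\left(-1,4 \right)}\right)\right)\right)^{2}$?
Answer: $28132416$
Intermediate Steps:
$k = 150$ ($k = \left(-30\right) \left(-5\right) = 150$)
$\left(\left(G{\left(-7,13 \right)} + 102\right) \left(52 + 0 \left(k + O{\left(-1,4 \right)}\right)\right)\right)^{2} = \left(\left(\left(-7 - -7\right) + 102\right) \left(52 + 0 \left(150 - 1\right)\right)\right)^{2} = \left(\left(\left(-7 + 7\right) + 102\right) \left(52 + 0 \cdot 149\right)\right)^{2} = \left(\left(0 + 102\right) \left(52 + 0\right)\right)^{2} = \left(102 \cdot 52\right)^{2} = 5304^{2} = 28132416$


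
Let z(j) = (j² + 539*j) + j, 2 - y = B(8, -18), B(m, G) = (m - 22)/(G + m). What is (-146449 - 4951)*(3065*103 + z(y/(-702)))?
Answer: -654281540103314/13689 ≈ -4.7796e+10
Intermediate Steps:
B(m, G) = (-22 + m)/(G + m)
y = ⅗ (y = 2 - (-22 + 8)/(-18 + 8) = 2 - (-14)/(-10) = 2 - (-1)*(-14)/10 = 2 - 1*7/5 = 2 - 7/5 = ⅗ ≈ 0.60000)
z(j) = j² + 540*j
(-146449 - 4951)*(3065*103 + z(y/(-702))) = (-146449 - 4951)*(3065*103 + ((⅗)/(-702))*(540 + (⅗)/(-702))) = -151400*(315695 + ((⅗)*(-1/702))*(540 + (⅗)*(-1/702))) = -151400*(315695 - (540 - 1/1170)/1170) = -151400*(315695 - 1/1170*631799/1170) = -151400*(315695 - 631799/1368900) = -151400*432154253701/1368900 = -654281540103314/13689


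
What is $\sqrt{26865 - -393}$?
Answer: $\sqrt{27258} \approx 165.1$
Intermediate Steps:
$\sqrt{26865 - -393} = \sqrt{26865 + \left(-82 + 475\right)} = \sqrt{26865 + 393} = \sqrt{27258}$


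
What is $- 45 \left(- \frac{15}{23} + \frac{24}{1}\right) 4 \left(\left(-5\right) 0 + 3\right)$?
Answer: $- \frac{289980}{23} \approx -12608.0$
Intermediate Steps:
$- 45 \left(- \frac{15}{23} + \frac{24}{1}\right) 4 \left(\left(-5\right) 0 + 3\right) = - 45 \left(\left(-15\right) \frac{1}{23} + 24 \cdot 1\right) 4 \left(0 + 3\right) = - 45 \left(- \frac{15}{23} + 24\right) 4 \cdot 3 = \left(-45\right) \frac{537}{23} \cdot 12 = \left(- \frac{24165}{23}\right) 12 = - \frac{289980}{23}$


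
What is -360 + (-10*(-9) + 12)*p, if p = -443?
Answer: -45546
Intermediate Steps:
-360 + (-10*(-9) + 12)*p = -360 + (-10*(-9) + 12)*(-443) = -360 + (90 + 12)*(-443) = -360 + 102*(-443) = -360 - 45186 = -45546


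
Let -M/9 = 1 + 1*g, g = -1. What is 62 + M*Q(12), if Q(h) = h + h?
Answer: 62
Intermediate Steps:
M = 0 (M = -9*(1 + 1*(-1)) = -9*(1 - 1) = -9*0 = 0)
Q(h) = 2*h
62 + M*Q(12) = 62 + 0*(2*12) = 62 + 0*24 = 62 + 0 = 62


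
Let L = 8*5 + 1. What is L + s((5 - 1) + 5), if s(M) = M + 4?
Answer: 54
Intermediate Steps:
L = 41 (L = 40 + 1 = 41)
s(M) = 4 + M
L + s((5 - 1) + 5) = 41 + (4 + ((5 - 1) + 5)) = 41 + (4 + (4 + 5)) = 41 + (4 + 9) = 41 + 13 = 54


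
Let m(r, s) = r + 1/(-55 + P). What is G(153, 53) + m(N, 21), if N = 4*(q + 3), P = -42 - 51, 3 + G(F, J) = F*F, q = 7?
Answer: 3470007/148 ≈ 23446.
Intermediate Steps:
G(F, J) = -3 + F² (G(F, J) = -3 + F*F = -3 + F²)
P = -93
N = 40 (N = 4*(7 + 3) = 4*10 = 40)
m(r, s) = -1/148 + r (m(r, s) = r + 1/(-55 - 93) = r + 1/(-148) = r - 1/148 = -1/148 + r)
G(153, 53) + m(N, 21) = (-3 + 153²) + (-1/148 + 40) = (-3 + 23409) + 5919/148 = 23406 + 5919/148 = 3470007/148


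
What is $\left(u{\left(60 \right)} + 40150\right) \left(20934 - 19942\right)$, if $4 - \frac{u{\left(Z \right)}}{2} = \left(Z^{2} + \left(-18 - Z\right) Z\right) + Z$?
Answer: $41860416$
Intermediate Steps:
$u{\left(Z \right)} = 8 - 2 Z - 2 Z^{2} - 2 Z \left(-18 - Z\right)$ ($u{\left(Z \right)} = 8 - 2 \left(\left(Z^{2} + \left(-18 - Z\right) Z\right) + Z\right) = 8 - 2 \left(\left(Z^{2} + Z \left(-18 - Z\right)\right) + Z\right) = 8 - 2 \left(Z + Z^{2} + Z \left(-18 - Z\right)\right) = 8 - \left(2 Z + 2 Z^{2} + 2 Z \left(-18 - Z\right)\right) = 8 - 2 Z - 2 Z^{2} - 2 Z \left(-18 - Z\right)$)
$\left(u{\left(60 \right)} + 40150\right) \left(20934 - 19942\right) = \left(\left(8 + 34 \cdot 60\right) + 40150\right) \left(20934 - 19942\right) = \left(\left(8 + 2040\right) + 40150\right) 992 = \left(2048 + 40150\right) 992 = 42198 \cdot 992 = 41860416$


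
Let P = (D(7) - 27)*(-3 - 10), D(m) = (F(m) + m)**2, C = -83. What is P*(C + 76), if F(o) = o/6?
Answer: 130039/36 ≈ 3612.2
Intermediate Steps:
F(o) = o/6 (F(o) = o*(1/6) = o/6)
D(m) = 49*m**2/36 (D(m) = (m/6 + m)**2 = (7*m/6)**2 = 49*m**2/36)
P = -18577/36 (P = ((49/36)*7**2 - 27)*(-3 - 10) = ((49/36)*49 - 27)*(-13) = (2401/36 - 27)*(-13) = (1429/36)*(-13) = -18577/36 ≈ -516.03)
P*(C + 76) = -18577*(-83 + 76)/36 = -18577/36*(-7) = 130039/36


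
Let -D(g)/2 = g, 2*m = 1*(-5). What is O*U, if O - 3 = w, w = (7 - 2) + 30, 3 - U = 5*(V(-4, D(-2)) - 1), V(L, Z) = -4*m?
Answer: -1596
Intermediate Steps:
m = -5/2 (m = (1*(-5))/2 = (1/2)*(-5) = -5/2 ≈ -2.5000)
D(g) = -2*g
V(L, Z) = 10 (V(L, Z) = -4*(-5/2) = 10)
U = -42 (U = 3 - 5*(10 - 1) = 3 - 5*9 = 3 - 1*45 = 3 - 45 = -42)
w = 35 (w = 5 + 30 = 35)
O = 38 (O = 3 + 35 = 38)
O*U = 38*(-42) = -1596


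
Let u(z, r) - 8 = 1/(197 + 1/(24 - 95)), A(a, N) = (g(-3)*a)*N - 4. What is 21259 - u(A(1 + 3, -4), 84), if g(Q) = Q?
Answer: 297216415/13986 ≈ 21251.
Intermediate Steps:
A(a, N) = -4 - 3*N*a (A(a, N) = (-3*a)*N - 4 = -3*N*a - 4 = -4 - 3*N*a)
u(z, r) = 111959/13986 (u(z, r) = 8 + 1/(197 + 1/(24 - 95)) = 8 + 1/(197 + 1/(-71)) = 8 + 1/(197 - 1/71) = 8 + 1/(13986/71) = 8 + 71/13986 = 111959/13986)
21259 - u(A(1 + 3, -4), 84) = 21259 - 1*111959/13986 = 21259 - 111959/13986 = 297216415/13986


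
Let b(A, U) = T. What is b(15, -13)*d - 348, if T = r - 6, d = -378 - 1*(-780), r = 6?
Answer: -348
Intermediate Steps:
d = 402 (d = -378 + 780 = 402)
T = 0 (T = 6 - 6 = 0)
b(A, U) = 0
b(15, -13)*d - 348 = 0*402 - 348 = 0 - 348 = -348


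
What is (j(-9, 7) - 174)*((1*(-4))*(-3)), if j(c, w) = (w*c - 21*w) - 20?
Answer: -4848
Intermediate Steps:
j(c, w) = -20 - 21*w + c*w (j(c, w) = (c*w - 21*w) - 20 = (-21*w + c*w) - 20 = -20 - 21*w + c*w)
(j(-9, 7) - 174)*((1*(-4))*(-3)) = ((-20 - 21*7 - 9*7) - 174)*((1*(-4))*(-3)) = ((-20 - 147 - 63) - 174)*(-4*(-3)) = (-230 - 174)*12 = -404*12 = -4848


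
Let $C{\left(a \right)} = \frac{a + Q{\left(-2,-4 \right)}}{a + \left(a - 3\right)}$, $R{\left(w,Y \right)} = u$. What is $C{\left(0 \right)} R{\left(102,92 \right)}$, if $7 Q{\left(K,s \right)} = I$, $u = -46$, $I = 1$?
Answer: $\frac{46}{21} \approx 2.1905$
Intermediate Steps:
$Q{\left(K,s \right)} = \frac{1}{7}$ ($Q{\left(K,s \right)} = \frac{1}{7} \cdot 1 = \frac{1}{7}$)
$R{\left(w,Y \right)} = -46$
$C{\left(a \right)} = \frac{\frac{1}{7} + a}{-3 + 2 a}$ ($C{\left(a \right)} = \frac{a + \frac{1}{7}}{a + \left(a - 3\right)} = \frac{\frac{1}{7} + a}{a + \left(-3 + a\right)} = \frac{\frac{1}{7} + a}{-3 + 2 a}$)
$C{\left(0 \right)} R{\left(102,92 \right)} = \frac{1 + 7 \cdot 0}{7 \left(-3 + 2 \cdot 0\right)} \left(-46\right) = \frac{1 + 0}{7 \left(-3 + 0\right)} \left(-46\right) = \frac{1}{7} \frac{1}{-3} \cdot 1 \left(-46\right) = \frac{1}{7} \left(- \frac{1}{3}\right) 1 \left(-46\right) = \left(- \frac{1}{21}\right) \left(-46\right) = \frac{46}{21}$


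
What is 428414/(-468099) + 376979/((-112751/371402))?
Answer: -65538942501952156/52778630349 ≈ -1.2418e+6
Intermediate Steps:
428414/(-468099) + 376979/((-112751/371402)) = 428414*(-1/468099) + 376979/((-112751*1/371402)) = -428414/468099 + 376979/(-112751/371402) = -428414/468099 + 376979*(-371402/112751) = -428414/468099 - 140010754558/112751 = -65538942501952156/52778630349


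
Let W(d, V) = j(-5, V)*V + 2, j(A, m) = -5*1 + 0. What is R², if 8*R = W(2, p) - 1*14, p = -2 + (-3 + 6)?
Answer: 289/64 ≈ 4.5156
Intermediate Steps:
p = 1 (p = -2 + 3 = 1)
j(A, m) = -5 (j(A, m) = -5 + 0 = -5)
W(d, V) = 2 - 5*V (W(d, V) = -5*V + 2 = 2 - 5*V)
R = -17/8 (R = ((2 - 5*1) - 1*14)/8 = ((2 - 5) - 14)/8 = (-3 - 14)/8 = (⅛)*(-17) = -17/8 ≈ -2.1250)
R² = (-17/8)² = 289/64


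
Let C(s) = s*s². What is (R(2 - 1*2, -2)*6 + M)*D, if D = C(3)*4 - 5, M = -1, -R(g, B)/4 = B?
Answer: 4841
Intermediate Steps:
R(g, B) = -4*B
C(s) = s³
D = 103 (D = 3³*4 - 5 = 27*4 - 5 = 108 - 5 = 103)
(R(2 - 1*2, -2)*6 + M)*D = (-4*(-2)*6 - 1)*103 = (8*6 - 1)*103 = (48 - 1)*103 = 47*103 = 4841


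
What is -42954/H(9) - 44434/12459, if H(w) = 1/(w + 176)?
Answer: -99005363344/12459 ≈ -7.9465e+6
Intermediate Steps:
H(w) = 1/(176 + w)
-42954/H(9) - 44434/12459 = -42954/(1/(176 + 9)) - 44434/12459 = -42954/(1/185) - 44434*1/12459 = -42954/1/185 - 44434/12459 = -42954*185 - 44434/12459 = -7946490 - 44434/12459 = -99005363344/12459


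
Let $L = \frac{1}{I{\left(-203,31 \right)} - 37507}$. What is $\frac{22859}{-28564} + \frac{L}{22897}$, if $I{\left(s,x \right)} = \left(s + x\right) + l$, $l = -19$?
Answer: $- \frac{9865614170309}{12327809735892} \approx -0.80027$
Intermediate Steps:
$I{\left(s,x \right)} = -19 + s + x$ ($I{\left(s,x \right)} = \left(s + x\right) - 19 = -19 + s + x$)
$L = - \frac{1}{37698}$ ($L = \frac{1}{\left(-19 - 203 + 31\right) - 37507} = \frac{1}{-191 - 37507} = \frac{1}{-37698} = - \frac{1}{37698} \approx -2.6527 \cdot 10^{-5}$)
$\frac{22859}{-28564} + \frac{L}{22897} = \frac{22859}{-28564} - \frac{1}{37698 \cdot 22897} = 22859 \left(- \frac{1}{28564}\right) - \frac{1}{863171106} = - \frac{22859}{28564} - \frac{1}{863171106} = - \frac{9865614170309}{12327809735892}$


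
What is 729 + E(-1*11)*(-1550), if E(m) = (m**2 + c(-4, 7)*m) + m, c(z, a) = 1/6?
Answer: -500788/3 ≈ -1.6693e+5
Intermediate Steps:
c(z, a) = 1/6
E(m) = m**2 + 7*m/6 (E(m) = (m**2 + m/6) + m = m**2 + 7*m/6)
729 + E(-1*11)*(-1550) = 729 + ((-1*11)*(7 + 6*(-1*11))/6)*(-1550) = 729 + ((1/6)*(-11)*(7 + 6*(-11)))*(-1550) = 729 + ((1/6)*(-11)*(7 - 66))*(-1550) = 729 + ((1/6)*(-11)*(-59))*(-1550) = 729 + (649/6)*(-1550) = 729 - 502975/3 = -500788/3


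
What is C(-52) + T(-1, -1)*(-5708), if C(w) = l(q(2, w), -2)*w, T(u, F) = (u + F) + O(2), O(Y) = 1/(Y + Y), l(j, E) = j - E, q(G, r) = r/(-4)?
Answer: 9209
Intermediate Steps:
q(G, r) = -r/4 (q(G, r) = r*(-¼) = -r/4)
O(Y) = 1/(2*Y)
T(u, F) = ¼ + F + u (T(u, F) = (u + F) + (½)/2 = (F + u) + (½)*(½) = (F + u) + ¼ = ¼ + F + u)
C(w) = w*(2 - w/4) (C(w) = (-w/4 - 1*(-2))*w = (-w/4 + 2)*w = (2 - w/4)*w = w*(2 - w/4))
C(-52) + T(-1, -1)*(-5708) = (¼)*(-52)*(8 - 1*(-52)) + (¼ - 1 - 1)*(-5708) = (¼)*(-52)*(8 + 52) - 7/4*(-5708) = (¼)*(-52)*60 + 9989 = -780 + 9989 = 9209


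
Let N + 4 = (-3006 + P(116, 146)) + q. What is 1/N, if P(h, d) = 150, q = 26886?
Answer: 1/24026 ≈ 4.1622e-5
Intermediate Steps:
N = 24026 (N = -4 + ((-3006 + 150) + 26886) = -4 + (-2856 + 26886) = -4 + 24030 = 24026)
1/N = 1/24026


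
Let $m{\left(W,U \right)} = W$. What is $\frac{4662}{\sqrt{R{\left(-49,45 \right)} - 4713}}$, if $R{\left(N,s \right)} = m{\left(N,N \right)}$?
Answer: $- \frac{2331 i \sqrt{4762}}{2381} \approx - 67.558 i$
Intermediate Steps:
$R{\left(N,s \right)} = N$
$\frac{4662}{\sqrt{R{\left(-49,45 \right)} - 4713}} = \frac{4662}{\sqrt{-49 - 4713}} = \frac{4662}{\sqrt{-4762}} = \frac{4662}{i \sqrt{4762}} = 4662 \left(- \frac{i \sqrt{4762}}{4762}\right) = - \frac{2331 i \sqrt{4762}}{2381}$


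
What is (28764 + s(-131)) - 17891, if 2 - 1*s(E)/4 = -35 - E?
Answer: 10497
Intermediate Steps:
s(E) = 148 + 4*E (s(E) = 8 - 4*(-35 - E) = 8 + (140 + 4*E) = 148 + 4*E)
(28764 + s(-131)) - 17891 = (28764 + (148 + 4*(-131))) - 17891 = (28764 + (148 - 524)) - 17891 = (28764 - 376) - 17891 = 28388 - 17891 = 10497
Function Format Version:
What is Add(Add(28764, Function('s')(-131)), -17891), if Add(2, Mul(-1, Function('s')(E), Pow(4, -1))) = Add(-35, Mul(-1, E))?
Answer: 10497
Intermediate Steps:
Function('s')(E) = Add(148, Mul(4, E)) (Function('s')(E) = Add(8, Mul(-4, Add(-35, Mul(-1, E)))) = Add(8, Add(140, Mul(4, E))) = Add(148, Mul(4, E)))
Add(Add(28764, Function('s')(-131)), -17891) = Add(Add(28764, Add(148, Mul(4, -131))), -17891) = Add(Add(28764, Add(148, -524)), -17891) = Add(Add(28764, -376), -17891) = Add(28388, -17891) = 10497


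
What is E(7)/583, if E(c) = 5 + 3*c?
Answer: 26/583 ≈ 0.044597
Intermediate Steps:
E(7)/583 = (5 + 3*7)/583 = (5 + 21)*(1/583) = 26*(1/583) = 26/583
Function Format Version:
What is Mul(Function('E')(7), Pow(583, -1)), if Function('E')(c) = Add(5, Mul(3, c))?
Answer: Rational(26, 583) ≈ 0.044597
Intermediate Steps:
Mul(Function('E')(7), Pow(583, -1)) = Mul(Add(5, Mul(3, 7)), Pow(583, -1)) = Mul(Add(5, 21), Rational(1, 583)) = Mul(26, Rational(1, 583)) = Rational(26, 583)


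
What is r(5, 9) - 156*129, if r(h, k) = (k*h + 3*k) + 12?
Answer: -20040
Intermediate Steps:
r(h, k) = 12 + 3*k + h*k (r(h, k) = (h*k + 3*k) + 12 = (3*k + h*k) + 12 = 12 + 3*k + h*k)
r(5, 9) - 156*129 = (12 + 3*9 + 5*9) - 156*129 = (12 + 27 + 45) - 20124 = 84 - 20124 = -20040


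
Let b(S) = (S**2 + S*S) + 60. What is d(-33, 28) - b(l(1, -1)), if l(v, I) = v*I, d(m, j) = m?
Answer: -95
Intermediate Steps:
l(v, I) = I*v
b(S) = 60 + 2*S**2 (b(S) = (S**2 + S**2) + 60 = 2*S**2 + 60 = 60 + 2*S**2)
d(-33, 28) - b(l(1, -1)) = -33 - (60 + 2*(-1*1)**2) = -33 - (60 + 2*(-1)**2) = -33 - (60 + 2*1) = -33 - (60 + 2) = -33 - 1*62 = -33 - 62 = -95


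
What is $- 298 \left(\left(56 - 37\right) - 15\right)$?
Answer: $-1192$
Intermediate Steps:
$- 298 \left(\left(56 - 37\right) - 15\right) = - 298 \left(19 - 15\right) = \left(-298\right) 4 = -1192$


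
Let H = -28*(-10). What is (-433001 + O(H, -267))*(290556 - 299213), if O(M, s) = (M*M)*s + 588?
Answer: 184958648941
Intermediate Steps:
H = 280
O(M, s) = 588 + s*M**2 (O(M, s) = M**2*s + 588 = s*M**2 + 588 = 588 + s*M**2)
(-433001 + O(H, -267))*(290556 - 299213) = (-433001 + (588 - 267*280**2))*(290556 - 299213) = (-433001 + (588 - 267*78400))*(-8657) = (-433001 + (588 - 20932800))*(-8657) = (-433001 - 20932212)*(-8657) = -21365213*(-8657) = 184958648941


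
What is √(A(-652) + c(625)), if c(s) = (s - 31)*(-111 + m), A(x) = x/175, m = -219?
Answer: 2*I*√60032266/35 ≈ 442.75*I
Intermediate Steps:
A(x) = x/175 (A(x) = x*(1/175) = x/175)
c(s) = 10230 - 330*s (c(s) = (s - 31)*(-111 - 219) = (-31 + s)*(-330) = 10230 - 330*s)
√(A(-652) + c(625)) = √((1/175)*(-652) + (10230 - 330*625)) = √(-652/175 + (10230 - 206250)) = √(-652/175 - 196020) = √(-34304152/175) = 2*I*√60032266/35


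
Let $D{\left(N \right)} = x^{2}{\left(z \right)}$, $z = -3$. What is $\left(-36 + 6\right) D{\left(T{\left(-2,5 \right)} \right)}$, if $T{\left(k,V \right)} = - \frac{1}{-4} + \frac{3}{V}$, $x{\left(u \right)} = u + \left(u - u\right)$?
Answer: $-270$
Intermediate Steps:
$x{\left(u \right)} = u$ ($x{\left(u \right)} = u + 0 = u$)
$T{\left(k,V \right)} = \frac{1}{4} + \frac{3}{V}$ ($T{\left(k,V \right)} = \left(-1\right) \left(- \frac{1}{4}\right) + \frac{3}{V} = \frac{1}{4} + \frac{3}{V}$)
$D{\left(N \right)} = 9$ ($D{\left(N \right)} = \left(-3\right)^{2} = 9$)
$\left(-36 + 6\right) D{\left(T{\left(-2,5 \right)} \right)} = \left(-36 + 6\right) 9 = \left(-30\right) 9 = -270$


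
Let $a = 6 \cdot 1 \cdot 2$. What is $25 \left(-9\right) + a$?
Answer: $-213$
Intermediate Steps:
$a = 12$ ($a = 6 \cdot 2 = 12$)
$25 \left(-9\right) + a = 25 \left(-9\right) + 12 = -225 + 12 = -213$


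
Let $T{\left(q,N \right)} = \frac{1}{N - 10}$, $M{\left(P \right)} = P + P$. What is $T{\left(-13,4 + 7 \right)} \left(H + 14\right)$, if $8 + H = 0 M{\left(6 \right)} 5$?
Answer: $6$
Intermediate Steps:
$M{\left(P \right)} = 2 P$
$T{\left(q,N \right)} = \frac{1}{-10 + N}$
$H = -8$ ($H = -8 + 0 \cdot 2 \cdot 6 \cdot 5 = -8 + 0 \cdot 12 \cdot 5 = -8 + 0 \cdot 5 = -8 + 0 = -8$)
$T{\left(-13,4 + 7 \right)} \left(H + 14\right) = \frac{-8 + 14}{-10 + \left(4 + 7\right)} = \frac{1}{-10 + 11} \cdot 6 = 1^{-1} \cdot 6 = 1 \cdot 6 = 6$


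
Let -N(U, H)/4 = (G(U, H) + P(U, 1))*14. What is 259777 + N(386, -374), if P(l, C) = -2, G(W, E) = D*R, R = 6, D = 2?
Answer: 259217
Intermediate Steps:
G(W, E) = 12 (G(W, E) = 2*6 = 12)
N(U, H) = -560 (N(U, H) = -4*(12 - 2)*14 = -40*14 = -4*140 = -560)
259777 + N(386, -374) = 259777 - 560 = 259217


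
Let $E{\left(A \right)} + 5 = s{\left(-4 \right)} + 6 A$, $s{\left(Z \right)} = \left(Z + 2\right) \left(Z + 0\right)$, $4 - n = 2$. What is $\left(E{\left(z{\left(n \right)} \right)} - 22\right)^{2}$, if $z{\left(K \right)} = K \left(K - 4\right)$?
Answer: $1849$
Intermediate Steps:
$n = 2$ ($n = 4 - 2 = 2$)
$s{\left(Z \right)} = Z \left(2 + Z\right)$ ($s{\left(Z \right)} = \left(2 + Z\right) Z = Z \left(2 + Z\right)$)
$z{\left(K \right)} = K \left(-4 + K\right)$
$E{\left(A \right)} = 3 + 6 A$ ($E{\left(A \right)} = -5 + \left(- 4 \left(2 - 4\right) + 6 A\right) = -5 + \left(\left(-4\right) \left(-2\right) + 6 A\right) = -5 + \left(8 + 6 A\right) = 3 + 6 A$)
$\left(E{\left(z{\left(n \right)} \right)} - 22\right)^{2} = \left(\left(3 + 6 \cdot 2 \left(-4 + 2\right)\right) - 22\right)^{2} = \left(\left(3 + 6 \cdot 2 \left(-2\right)\right) - 22\right)^{2} = \left(\left(3 + 6 \left(-4\right)\right) - 22\right)^{2} = \left(\left(3 - 24\right) - 22\right)^{2} = \left(-21 - 22\right)^{2} = \left(-43\right)^{2} = 1849$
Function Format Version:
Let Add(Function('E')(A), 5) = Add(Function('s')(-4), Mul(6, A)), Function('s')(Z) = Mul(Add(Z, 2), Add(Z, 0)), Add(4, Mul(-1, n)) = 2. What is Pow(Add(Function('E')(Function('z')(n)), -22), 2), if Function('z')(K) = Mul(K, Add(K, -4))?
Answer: 1849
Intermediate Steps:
n = 2 (n = Add(4, Mul(-1, 2)) = Add(4, -2) = 2)
Function('s')(Z) = Mul(Z, Add(2, Z)) (Function('s')(Z) = Mul(Add(2, Z), Z) = Mul(Z, Add(2, Z)))
Function('z')(K) = Mul(K, Add(-4, K))
Function('E')(A) = Add(3, Mul(6, A)) (Function('E')(A) = Add(-5, Add(Mul(-4, Add(2, -4)), Mul(6, A))) = Add(-5, Add(Mul(-4, -2), Mul(6, A))) = Add(-5, Add(8, Mul(6, A))) = Add(3, Mul(6, A)))
Pow(Add(Function('E')(Function('z')(n)), -22), 2) = Pow(Add(Add(3, Mul(6, Mul(2, Add(-4, 2)))), -22), 2) = Pow(Add(Add(3, Mul(6, Mul(2, -2))), -22), 2) = Pow(Add(Add(3, Mul(6, -4)), -22), 2) = Pow(Add(Add(3, -24), -22), 2) = Pow(Add(-21, -22), 2) = Pow(-43, 2) = 1849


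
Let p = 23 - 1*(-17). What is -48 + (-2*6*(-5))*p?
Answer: 2352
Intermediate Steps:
p = 40 (p = 23 + 17 = 40)
-48 + (-2*6*(-5))*p = -48 + (-2*6*(-5))*40 = -48 - 12*(-5)*40 = -48 + 60*40 = -48 + 2400 = 2352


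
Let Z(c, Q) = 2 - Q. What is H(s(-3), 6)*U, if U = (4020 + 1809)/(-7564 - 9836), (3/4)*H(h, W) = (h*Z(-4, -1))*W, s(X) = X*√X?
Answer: 603*I*√3/25 ≈ 41.777*I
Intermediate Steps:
s(X) = X^(3/2)
H(h, W) = 4*W*h (H(h, W) = 4*((h*(2 - 1*(-1)))*W)/3 = 4*((h*(2 + 1))*W)/3 = 4*((h*3)*W)/3 = 4*((3*h)*W)/3 = 4*(3*W*h)/3 = 4*W*h)
U = -67/200 (U = 5829/(-17400) = 5829*(-1/17400) = -67/200 ≈ -0.33500)
H(s(-3), 6)*U = (4*6*(-3)^(3/2))*(-67/200) = (4*6*(-3*I*√3))*(-67/200) = -72*I*√3*(-67/200) = 603*I*√3/25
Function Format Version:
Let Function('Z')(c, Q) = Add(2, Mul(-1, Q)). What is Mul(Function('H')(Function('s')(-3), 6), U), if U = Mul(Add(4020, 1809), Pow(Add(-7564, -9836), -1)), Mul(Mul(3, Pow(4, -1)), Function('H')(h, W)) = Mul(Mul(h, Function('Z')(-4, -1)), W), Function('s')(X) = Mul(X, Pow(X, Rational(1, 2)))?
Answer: Mul(Rational(603, 25), I, Pow(3, Rational(1, 2))) ≈ Mul(41.777, I)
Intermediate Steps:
Function('s')(X) = Pow(X, Rational(3, 2))
Function('H')(h, W) = Mul(4, W, h) (Function('H')(h, W) = Mul(Rational(4, 3), Mul(Mul(h, Add(2, Mul(-1, -1))), W)) = Mul(Rational(4, 3), Mul(Mul(h, Add(2, 1)), W)) = Mul(Rational(4, 3), Mul(Mul(h, 3), W)) = Mul(Rational(4, 3), Mul(Mul(3, h), W)) = Mul(Rational(4, 3), Mul(3, W, h)) = Mul(4, W, h))
U = Rational(-67, 200) (U = Mul(5829, Pow(-17400, -1)) = Mul(5829, Rational(-1, 17400)) = Rational(-67, 200) ≈ -0.33500)
Mul(Function('H')(Function('s')(-3), 6), U) = Mul(Mul(4, 6, Pow(-3, Rational(3, 2))), Rational(-67, 200)) = Mul(Mul(4, 6, Mul(-3, I, Pow(3, Rational(1, 2)))), Rational(-67, 200)) = Mul(Mul(-72, I, Pow(3, Rational(1, 2))), Rational(-67, 200)) = Mul(Rational(603, 25), I, Pow(3, Rational(1, 2)))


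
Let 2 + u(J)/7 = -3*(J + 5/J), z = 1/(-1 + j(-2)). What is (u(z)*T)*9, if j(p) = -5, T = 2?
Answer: 11151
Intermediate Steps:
z = -⅙ (z = 1/(-1 - 5) = 1/(-6) = -⅙ ≈ -0.16667)
u(J) = -14 - 105/J - 21*J (u(J) = -14 + 7*(-3*(J + 5/J)) = -14 + 7*(-15/J - 3*J) = -14 + (-105/J - 21*J) = -14 - 105/J - 21*J)
(u(z)*T)*9 = ((-14 - 105/(-⅙) - 21*(-⅙))*2)*9 = ((-14 - 105*(-6) + 7/2)*2)*9 = ((-14 + 630 + 7/2)*2)*9 = ((1239/2)*2)*9 = 1239*9 = 11151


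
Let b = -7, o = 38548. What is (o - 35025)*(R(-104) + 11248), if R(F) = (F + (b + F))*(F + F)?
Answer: 197175264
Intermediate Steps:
R(F) = 2*F*(-7 + 2*F) (R(F) = (F + (-7 + F))*(F + F) = (-7 + 2*F)*(2*F) = 2*F*(-7 + 2*F))
(o - 35025)*(R(-104) + 11248) = (38548 - 35025)*(2*(-104)*(-7 + 2*(-104)) + 11248) = 3523*(2*(-104)*(-7 - 208) + 11248) = 3523*(2*(-104)*(-215) + 11248) = 3523*(44720 + 11248) = 3523*55968 = 197175264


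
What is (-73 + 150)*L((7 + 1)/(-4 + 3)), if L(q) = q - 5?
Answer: -1001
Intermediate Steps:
L(q) = -5 + q
(-73 + 150)*L((7 + 1)/(-4 + 3)) = (-73 + 150)*(-5 + (7 + 1)/(-4 + 3)) = 77*(-5 + 8/(-1)) = 77*(-5 + 8*(-1)) = 77*(-5 - 8) = 77*(-13) = -1001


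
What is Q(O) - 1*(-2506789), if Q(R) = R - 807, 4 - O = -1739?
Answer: 2507725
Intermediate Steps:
O = 1743 (O = 4 - 1*(-1739) = 4 + 1739 = 1743)
Q(R) = -807 + R
Q(O) - 1*(-2506789) = (-807 + 1743) - 1*(-2506789) = 936 + 2506789 = 2507725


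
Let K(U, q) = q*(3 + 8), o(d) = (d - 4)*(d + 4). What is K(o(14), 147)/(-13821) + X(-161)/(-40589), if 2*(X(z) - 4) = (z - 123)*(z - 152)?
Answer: -226658621/186993523 ≈ -1.2121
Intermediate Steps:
o(d) = (-4 + d)*(4 + d)
X(z) = 4 + (-152 + z)*(-123 + z)/2 (X(z) = 4 + ((z - 123)*(z - 152))/2 = 4 + ((-123 + z)*(-152 + z))/2 = 4 + ((-152 + z)*(-123 + z))/2 = 4 + (-152 + z)*(-123 + z)/2)
K(U, q) = 11*q (K(U, q) = q*11 = 11*q)
K(o(14), 147)/(-13821) + X(-161)/(-40589) = (11*147)/(-13821) + (9352 + (1/2)*(-161)**2 - 275/2*(-161))/(-40589) = 1617*(-1/13821) + (9352 + (1/2)*25921 + 44275/2)*(-1/40589) = -539/4607 + (9352 + 25921/2 + 44275/2)*(-1/40589) = -539/4607 + 44450*(-1/40589) = -539/4607 - 44450/40589 = -226658621/186993523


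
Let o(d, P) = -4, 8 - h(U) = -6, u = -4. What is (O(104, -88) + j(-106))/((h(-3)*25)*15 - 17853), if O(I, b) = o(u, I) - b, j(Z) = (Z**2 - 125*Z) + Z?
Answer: -24464/12603 ≈ -1.9411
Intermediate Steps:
h(U) = 14 (h(U) = 8 - 1*(-6) = 8 + 6 = 14)
j(Z) = Z**2 - 124*Z
O(I, b) = -4 - b
(O(104, -88) + j(-106))/((h(-3)*25)*15 - 17853) = ((-4 - 1*(-88)) - 106*(-124 - 106))/((14*25)*15 - 17853) = ((-4 + 88) - 106*(-230))/(350*15 - 17853) = (84 + 24380)/(5250 - 17853) = 24464/(-12603) = 24464*(-1/12603) = -24464/12603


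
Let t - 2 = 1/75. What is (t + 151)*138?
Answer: 527896/25 ≈ 21116.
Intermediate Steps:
t = 151/75 (t = 2 + 1/75 = 151/75 ≈ 2.0133)
(t + 151)*138 = (151/75 + 151)*138 = (11476/75)*138 = 527896/25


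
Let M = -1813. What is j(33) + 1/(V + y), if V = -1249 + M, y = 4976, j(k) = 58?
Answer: 111013/1914 ≈ 58.000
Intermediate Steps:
V = -3062 (V = -1249 - 1813 = -3062)
j(33) + 1/(V + y) = 58 + 1/(-3062 + 4976) = 58 + 1/1914 = 111013/1914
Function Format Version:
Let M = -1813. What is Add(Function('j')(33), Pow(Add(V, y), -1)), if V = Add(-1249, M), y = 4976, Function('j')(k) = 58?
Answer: Rational(111013, 1914) ≈ 58.000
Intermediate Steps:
V = -3062 (V = Add(-1249, -1813) = -3062)
Add(Function('j')(33), Pow(Add(V, y), -1)) = Add(58, Pow(Add(-3062, 4976), -1)) = Add(58, Pow(1914, -1)) = Add(58, Rational(1, 1914)) = Rational(111013, 1914)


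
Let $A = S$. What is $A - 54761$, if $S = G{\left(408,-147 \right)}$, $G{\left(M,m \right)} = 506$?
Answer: $-54255$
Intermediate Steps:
$S = 506$
$A = 506$
$A - 54761 = 506 - 54761 = -54255$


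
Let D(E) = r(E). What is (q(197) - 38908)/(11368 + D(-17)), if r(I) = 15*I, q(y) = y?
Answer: -38711/11113 ≈ -3.4834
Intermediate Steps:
D(E) = 15*E
(q(197) - 38908)/(11368 + D(-17)) = (197 - 38908)/(11368 + 15*(-17)) = -38711/(11368 - 255) = -38711/11113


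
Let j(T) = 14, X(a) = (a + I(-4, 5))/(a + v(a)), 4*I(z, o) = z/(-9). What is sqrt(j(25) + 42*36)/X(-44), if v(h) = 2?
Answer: 378*sqrt(1526)/395 ≈ 37.383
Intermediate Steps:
I(z, o) = -z/36 (I(z, o) = (z/(-9))/4 = (z*(-1/9))/4 = (-z/9)/4 = -z/36)
X(a) = (1/9 + a)/(2 + a) (X(a) = (a - 1/36*(-4))/(a + 2) = (a + 1/9)/(2 + a) = (1/9 + a)/(2 + a))
sqrt(j(25) + 42*36)/X(-44) = sqrt(14 + 42*36)/(((1/9 - 44)/(2 - 44))) = sqrt(14 + 1512)/((-395/9/(-42))) = sqrt(1526)/((-1/42*(-395/9))) = sqrt(1526)/(395/378) = sqrt(1526)*(378/395) = 378*sqrt(1526)/395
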